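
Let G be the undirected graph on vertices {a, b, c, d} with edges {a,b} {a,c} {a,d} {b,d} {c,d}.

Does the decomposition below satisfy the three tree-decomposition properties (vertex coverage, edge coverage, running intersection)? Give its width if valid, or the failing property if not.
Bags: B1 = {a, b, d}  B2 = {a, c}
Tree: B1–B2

No — edge (d,c) lies in no bag.

A tree decomposition must satisfy three properties: every vertex lies in some bag; for every edge, both endpoints lie together in some bag; and for every vertex, the bags containing it form a connected subtree. Here edge (d,c) lies in no bag, so the decomposition is invalid.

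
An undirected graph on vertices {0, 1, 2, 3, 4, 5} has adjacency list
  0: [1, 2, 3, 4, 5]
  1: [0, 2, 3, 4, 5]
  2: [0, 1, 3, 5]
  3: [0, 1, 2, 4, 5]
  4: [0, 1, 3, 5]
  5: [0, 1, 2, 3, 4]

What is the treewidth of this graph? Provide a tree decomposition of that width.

Every bag has size at most 5, so the width is 5 − 1 = 4 and tw(G) ≤ 4. For the lower bound, the 5 vertices {0, 1, 2, 3, 5} are pairwise adjacent, and any tree decomposition puts a clique entirely inside one bag — forcing width ≥ 4. Therefore the treewidth is 4.

Treewidth 4.
Bags: B1 = {0, 1, 2, 3, 5}  B2 = {0, 1, 3, 4, 5}
Tree: B1–B2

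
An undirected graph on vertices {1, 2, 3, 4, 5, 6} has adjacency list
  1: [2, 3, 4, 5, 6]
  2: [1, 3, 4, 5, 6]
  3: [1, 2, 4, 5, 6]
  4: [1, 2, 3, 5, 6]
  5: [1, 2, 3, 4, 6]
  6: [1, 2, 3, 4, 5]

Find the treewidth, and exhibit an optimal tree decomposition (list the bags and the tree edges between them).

A single bag containing all 6 vertices is trivially a valid decomposition of width 5. On the other hand G contains the 6-clique {1, 2, 3, 4, 5, 6}. A clique must lie in a single bag of any decomposition, so no decomposition can have width below 5. The upper and lower bounds meet at 5, so that is the treewidth.

Treewidth 5.
Bags: B1 = {1, 2, 3, 4, 5, 6}
Tree: (single bag)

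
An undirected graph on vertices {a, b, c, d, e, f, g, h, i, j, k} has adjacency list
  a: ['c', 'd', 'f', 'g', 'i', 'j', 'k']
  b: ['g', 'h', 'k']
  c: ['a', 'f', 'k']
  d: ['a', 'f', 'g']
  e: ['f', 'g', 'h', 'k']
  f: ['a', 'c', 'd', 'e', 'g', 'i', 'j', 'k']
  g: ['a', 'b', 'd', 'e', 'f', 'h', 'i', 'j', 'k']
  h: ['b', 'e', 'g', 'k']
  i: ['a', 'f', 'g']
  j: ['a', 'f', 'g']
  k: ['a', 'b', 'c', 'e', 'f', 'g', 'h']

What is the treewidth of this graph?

3

A width-3 tree decomposition is:
Bags: B1 = {a, f, g, k}  B2 = {e, f, g, k}  B3 = {a, f, g, i}  B4 = {a, d, f, g}  B5 = {a, f, g, j}  B6 = {a, c, f, k}  B7 = {e, g, h, k}  B8 = {b, g, h, k}
Tree: B1–B2, B1–B3, B3–B4, B3–B5, B1–B6, B2–B7, B7–B8
Each bag holds 4 vertices, so the decomposition has width 3, which upper-bounds the treewidth. On the other hand G contains the 4-clique {e, g, h, k}. A clique must lie in a single bag of any decomposition, so no decomposition can have width below 3. Combining the bounds, tw(G) = 3.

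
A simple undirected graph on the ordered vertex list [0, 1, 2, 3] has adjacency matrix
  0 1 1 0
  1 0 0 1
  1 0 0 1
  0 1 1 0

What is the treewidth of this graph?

A width-2 tree decomposition is:
Bags: B1 = {0, 1, 3}  B2 = {0, 2, 3}
Tree: B1–B2
Every bag has size at most 3, so the width is 3 − 1 = 2 and tw(G) ≤ 2. For the lower bound, G contains the cycle 3–1–0–2–3, so G is not a forest; only forests have treewidth ≤ 1, hence tw(G) ≥ 2. Combining the bounds, tw(G) = 2.

2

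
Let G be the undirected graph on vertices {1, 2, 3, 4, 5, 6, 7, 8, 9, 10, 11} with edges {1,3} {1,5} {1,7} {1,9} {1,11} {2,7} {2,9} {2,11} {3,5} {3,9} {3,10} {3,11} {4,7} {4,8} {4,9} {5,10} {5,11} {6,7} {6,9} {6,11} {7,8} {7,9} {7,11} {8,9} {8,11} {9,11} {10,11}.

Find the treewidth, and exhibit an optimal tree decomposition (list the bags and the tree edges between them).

Treewidth 3.
One optimal decomposition is:
Bags: B1 = {2, 7, 9, 11}  B2 = {1, 7, 9, 11}  B3 = {7, 8, 9, 11}  B4 = {1, 3, 9, 11}  B5 = {1, 3, 5, 11}  B6 = {6, 7, 9, 11}  B7 = {4, 7, 8, 9}  B8 = {3, 5, 10, 11}
Tree: B1–B2, B2–B3, B2–B4, B4–B5, B2–B6, B3–B7, B5–B8

Every bag has size at most 4, so the width is 4 − 1 = 3 and tw(G) ≤ 3. On the other hand G contains the 4-clique {1, 3, 9, 11}. A clique must lie in a single bag of any decomposition, so no decomposition can have width below 3. Hence tw(G) = 3 exactly.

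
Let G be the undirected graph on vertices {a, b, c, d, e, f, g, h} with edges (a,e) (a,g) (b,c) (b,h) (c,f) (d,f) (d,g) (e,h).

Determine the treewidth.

2

A width-2 tree decomposition is:
Bags: B1 = {c, d, f}  B2 = {b, c, d}  B3 = {b, d, h}  B4 = {d, e, h}  B5 = {a, d, e}  B6 = {a, d, g}
Tree: B1–B2, B2–B3, B3–B4, B4–B5, B5–B6
Each bag holds 3 vertices, so the decomposition has width 2, which upper-bounds the treewidth. For the lower bound, G contains the cycle d–f–c–b–h–e–a–g–d, so G is not a forest; only forests have treewidth ≤ 1, hence tw(G) ≥ 2. Therefore the treewidth is 2.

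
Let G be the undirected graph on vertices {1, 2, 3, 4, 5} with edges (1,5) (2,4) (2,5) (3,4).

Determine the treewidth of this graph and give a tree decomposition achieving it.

Every bag has size at most 2, so the width is 2 − 1 = 1 and tw(G) ≤ 1. Any graph with an edge has treewidth ≥ 1, and G has the edge 1–5. The upper and lower bounds meet at 1, so that is the treewidth.

Treewidth 1.
Bags: B1 = {1, 5}  B2 = {2, 5}  B3 = {2, 4}  B4 = {3, 4}
Tree: B1–B2, B2–B3, B3–B4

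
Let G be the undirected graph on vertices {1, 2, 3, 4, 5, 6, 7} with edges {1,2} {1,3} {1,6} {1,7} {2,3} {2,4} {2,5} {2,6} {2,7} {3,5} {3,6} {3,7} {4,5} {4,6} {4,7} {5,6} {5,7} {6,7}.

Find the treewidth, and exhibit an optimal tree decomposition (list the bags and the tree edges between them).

Every bag has size at most 5, so the width is 5 − 1 = 4 and tw(G) ≤ 4. For the lower bound, the 5 vertices {1, 2, 3, 6, 7} are pairwise adjacent, and any tree decomposition puts a clique entirely inside one bag — forcing width ≥ 4. Hence tw(G) = 4 exactly.

Treewidth 4.
Bags: B1 = {1, 2, 3, 6, 7}  B2 = {2, 3, 5, 6, 7}  B3 = {2, 4, 5, 6, 7}
Tree: B1–B2, B2–B3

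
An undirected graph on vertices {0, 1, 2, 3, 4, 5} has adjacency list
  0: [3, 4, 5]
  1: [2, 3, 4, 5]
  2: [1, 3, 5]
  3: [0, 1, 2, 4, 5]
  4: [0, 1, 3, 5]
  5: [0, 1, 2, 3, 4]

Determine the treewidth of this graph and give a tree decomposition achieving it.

Every bag has size at most 4, so the width is 4 − 1 = 3 and tw(G) ≤ 3. On the other hand G contains the 4-clique {0, 3, 4, 5}. A clique must lie in a single bag of any decomposition, so no decomposition can have width below 3. The upper and lower bounds meet at 3, so that is the treewidth.

Treewidth 3.
Bags: B1 = {0, 3, 4, 5}  B2 = {1, 3, 4, 5}  B3 = {1, 2, 3, 5}
Tree: B1–B2, B2–B3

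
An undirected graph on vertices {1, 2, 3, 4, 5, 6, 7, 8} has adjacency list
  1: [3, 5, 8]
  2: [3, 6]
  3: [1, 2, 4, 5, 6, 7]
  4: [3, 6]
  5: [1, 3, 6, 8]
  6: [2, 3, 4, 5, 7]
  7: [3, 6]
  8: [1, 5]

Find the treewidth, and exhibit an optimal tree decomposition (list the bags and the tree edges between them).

Treewidth 2.
One such decomposition:
Bags: B1 = {1, 3, 5}  B2 = {3, 5, 6}  B3 = {2, 3, 6}  B4 = {3, 4, 6}  B5 = {3, 6, 7}  B6 = {1, 5, 8}
Tree: B1–B2, B2–B3, B2–B4, B4–B5, B1–B6

Every bag has size at most 3, so the width is 3 − 1 = 2 and tw(G) ≤ 2. Conversely, {1, 5, 8} is a clique of size 3, and the vertices of any clique must share a bag in every tree decomposition; so some bag has ≥ 3 vertices and tw(G) ≥ 2. The upper and lower bounds meet at 2, so that is the treewidth.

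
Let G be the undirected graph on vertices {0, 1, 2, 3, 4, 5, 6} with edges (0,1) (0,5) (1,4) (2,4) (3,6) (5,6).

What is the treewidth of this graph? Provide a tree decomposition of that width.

The largest bag has 2 vertices, giving width 1; this decomposition certifies tw(G) ≤ 1. Any graph with an edge has treewidth ≥ 1, and G has the edge 3–6. Hence tw(G) = 1 exactly.

Treewidth 1.
One such decomposition:
Bags: B1 = {3, 6}  B2 = {5, 6}  B3 = {0, 5}  B4 = {0, 1}  B5 = {1, 4}  B6 = {2, 4}
Tree: B1–B2, B2–B3, B3–B4, B4–B5, B5–B6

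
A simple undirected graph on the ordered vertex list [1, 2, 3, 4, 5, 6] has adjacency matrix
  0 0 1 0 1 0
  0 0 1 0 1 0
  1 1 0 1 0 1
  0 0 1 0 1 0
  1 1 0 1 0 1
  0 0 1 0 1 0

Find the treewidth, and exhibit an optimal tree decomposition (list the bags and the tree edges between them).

Treewidth 2.
Bags: B1 = {3, 4, 5}  B2 = {2, 3, 5}  B3 = {1, 3, 5}  B4 = {3, 5, 6}
Tree: B1–B2, B2–B3, B3–B4

Every bag has size at most 3, so the width is 3 − 1 = 2 and tw(G) ≤ 2. Since 5–4–3–2–5 is a cycle in G, G is not acyclic. Forests are exactly the graphs of treewidth ≤ 1, so tw(G) ≥ 2. The upper and lower bounds meet at 2, so that is the treewidth.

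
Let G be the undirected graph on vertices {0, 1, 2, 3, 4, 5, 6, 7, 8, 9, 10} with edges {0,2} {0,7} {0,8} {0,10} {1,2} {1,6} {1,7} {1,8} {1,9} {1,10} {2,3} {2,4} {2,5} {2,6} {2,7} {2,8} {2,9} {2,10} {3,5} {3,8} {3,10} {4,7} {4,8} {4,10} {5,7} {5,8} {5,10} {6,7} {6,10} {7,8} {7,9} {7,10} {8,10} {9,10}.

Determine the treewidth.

A width-4 tree decomposition is:
Bags: B1 = {2, 4, 7, 8, 10}  B2 = {2, 5, 7, 8, 10}  B3 = {1, 2, 7, 8, 10}  B4 = {1, 2, 6, 7, 10}  B5 = {0, 2, 7, 8, 10}  B6 = {2, 3, 5, 8, 10}  B7 = {1, 2, 7, 9, 10}
Tree: B1–B2, B2–B3, B3–B4, B2–B5, B2–B6, B3–B7
Each bag holds 5 vertices, so the decomposition has width 4, which upper-bounds the treewidth. For the lower bound, the 5 vertices {2, 3, 5, 8, 10} are pairwise adjacent, and any tree decomposition puts a clique entirely inside one bag — forcing width ≥ 4. The upper and lower bounds meet at 4, so that is the treewidth.

4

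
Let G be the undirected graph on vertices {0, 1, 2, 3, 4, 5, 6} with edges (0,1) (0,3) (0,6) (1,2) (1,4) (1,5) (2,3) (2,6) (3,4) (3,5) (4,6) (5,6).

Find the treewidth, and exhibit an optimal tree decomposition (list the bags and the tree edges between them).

Treewidth 3.
One such decomposition:
Bags: B1 = {1, 2, 3, 6}  B2 = {1, 3, 5, 6}  B3 = {0, 1, 3, 6}  B4 = {1, 3, 4, 6}
Tree: B1–B2, B2–B3, B3–B4

Every bag has size at most 4, so the width is 4 − 1 = 3 and tw(G) ≤ 3. For the lower bound: the 4 vertex sets {1,2}, {3,5}, {6}, {0} are disjoint, each induces a connected subgraph, and every pair is joined by at least one edge of G. Contracting each set to a single vertex therefore yields K_{4} as a minor, and since treewidth is minor-monotone, tw(G) ≥ tw(K_{4}) = 3. Combining the bounds, tw(G) = 3.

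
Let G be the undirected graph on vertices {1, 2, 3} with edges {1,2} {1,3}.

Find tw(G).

A width-1 tree decomposition is:
Bags: B1 = {1, 3}  B2 = {1, 2}
Tree: B1–B2
Every bag has size at most 2, so the width is 2 − 1 = 1 and tw(G) ≤ 1. Any graph with an edge has treewidth ≥ 1, and G has the edge 3–1. Therefore the treewidth is 1.

1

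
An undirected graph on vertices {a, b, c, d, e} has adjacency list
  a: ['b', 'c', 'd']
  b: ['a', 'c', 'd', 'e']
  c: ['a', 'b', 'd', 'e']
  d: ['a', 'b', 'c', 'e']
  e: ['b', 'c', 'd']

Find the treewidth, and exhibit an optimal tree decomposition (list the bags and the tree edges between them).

Treewidth 3.
One such decomposition:
Bags: B1 = {a, b, c, d}  B2 = {b, c, d, e}
Tree: B1–B2

Every bag has size at most 4, so the width is 4 − 1 = 3 and tw(G) ≤ 3. On the other hand G contains the 4-clique {b, c, d, e}. A clique must lie in a single bag of any decomposition, so no decomposition can have width below 3. The upper and lower bounds meet at 3, so that is the treewidth.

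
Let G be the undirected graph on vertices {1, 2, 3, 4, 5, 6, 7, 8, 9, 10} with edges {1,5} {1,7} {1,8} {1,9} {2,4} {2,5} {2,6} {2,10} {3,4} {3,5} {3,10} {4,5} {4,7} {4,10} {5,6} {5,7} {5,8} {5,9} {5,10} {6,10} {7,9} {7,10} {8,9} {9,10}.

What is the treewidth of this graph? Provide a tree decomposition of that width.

The largest bag has 4 vertices, giving width 3; this decomposition certifies tw(G) ≤ 3. On the other hand G contains the 4-clique {1, 5, 8, 9}. A clique must lie in a single bag of any decomposition, so no decomposition can have width below 3. Hence tw(G) = 3 exactly.

Treewidth 3.
One such decomposition:
Bags: B1 = {3, 4, 5, 10}  B2 = {4, 5, 7, 10}  B3 = {2, 4, 5, 10}  B4 = {5, 7, 9, 10}  B5 = {2, 5, 6, 10}  B6 = {1, 5, 7, 9}  B7 = {1, 5, 8, 9}
Tree: B1–B2, B2–B3, B2–B4, B3–B5, B4–B6, B6–B7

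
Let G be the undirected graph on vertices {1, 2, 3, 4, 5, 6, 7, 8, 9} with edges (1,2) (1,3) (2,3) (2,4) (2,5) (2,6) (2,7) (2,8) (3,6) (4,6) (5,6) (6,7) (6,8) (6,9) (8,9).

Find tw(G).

A width-2 tree decomposition is:
Bags: B1 = {2, 6, 8}  B2 = {2, 4, 6}  B3 = {2, 6, 7}  B4 = {2, 3, 6}  B5 = {1, 2, 3}  B6 = {2, 5, 6}  B7 = {6, 8, 9}
Tree: B1–B2, B1–B3, B3–B4, B4–B5, B2–B6, B1–B7
Every bag has size at most 3, so the width is 3 − 1 = 2 and tw(G) ≤ 2. Conversely, {6, 8, 9} is a clique of size 3, and the vertices of any clique must share a bag in every tree decomposition; so some bag has ≥ 3 vertices and tw(G) ≥ 2. Therefore the treewidth is 2.

2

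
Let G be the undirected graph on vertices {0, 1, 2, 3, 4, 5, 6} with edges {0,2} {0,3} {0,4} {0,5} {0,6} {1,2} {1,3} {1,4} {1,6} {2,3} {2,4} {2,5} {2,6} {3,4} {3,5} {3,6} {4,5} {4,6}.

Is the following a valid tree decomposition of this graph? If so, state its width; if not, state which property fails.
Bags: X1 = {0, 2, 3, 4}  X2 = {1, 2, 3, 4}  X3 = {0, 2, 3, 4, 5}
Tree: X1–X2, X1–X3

A tree decomposition must satisfy three properties: every vertex lies in some bag; for every edge, both endpoints lie together in some bag; and for every vertex, the bags containing it form a connected subtree. Here vertex 6 appears in no bag, so the decomposition is invalid.

No — vertex 6 appears in no bag.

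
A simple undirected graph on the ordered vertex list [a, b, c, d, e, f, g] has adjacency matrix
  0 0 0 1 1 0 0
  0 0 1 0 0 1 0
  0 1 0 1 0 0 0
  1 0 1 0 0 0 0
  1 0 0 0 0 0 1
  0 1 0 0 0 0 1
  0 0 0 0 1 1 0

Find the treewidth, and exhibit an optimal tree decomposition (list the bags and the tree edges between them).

Every bag has size at most 3, so the width is 3 − 1 = 2 and tw(G) ≤ 2. Since d–c–b–f–g–e–a–d is a cycle in G, G is not acyclic. Forests are exactly the graphs of treewidth ≤ 1, so tw(G) ≥ 2. The upper and lower bounds meet at 2, so that is the treewidth.

Treewidth 2.
Bags: B1 = {b, c, d}  B2 = {b, d, f}  B3 = {d, f, g}  B4 = {d, e, g}  B5 = {a, d, e}
Tree: B1–B2, B2–B3, B3–B4, B4–B5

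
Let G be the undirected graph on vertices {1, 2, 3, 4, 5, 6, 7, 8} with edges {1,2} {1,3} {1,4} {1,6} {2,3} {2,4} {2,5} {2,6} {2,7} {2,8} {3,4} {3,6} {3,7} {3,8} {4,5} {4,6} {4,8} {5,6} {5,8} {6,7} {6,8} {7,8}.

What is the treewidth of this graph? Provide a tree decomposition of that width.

Treewidth 4.
One such decomposition:
Bags: B1 = {2, 3, 4, 6, 8}  B2 = {1, 2, 3, 4, 6}  B3 = {2, 4, 5, 6, 8}  B4 = {2, 3, 6, 7, 8}
Tree: B1–B2, B1–B3, B1–B4

The largest bag has 5 vertices, giving width 4; this decomposition certifies tw(G) ≤ 4. On the other hand G contains the 5-clique {2, 3, 4, 6, 8}. A clique must lie in a single bag of any decomposition, so no decomposition can have width below 4. Combining the bounds, tw(G) = 4.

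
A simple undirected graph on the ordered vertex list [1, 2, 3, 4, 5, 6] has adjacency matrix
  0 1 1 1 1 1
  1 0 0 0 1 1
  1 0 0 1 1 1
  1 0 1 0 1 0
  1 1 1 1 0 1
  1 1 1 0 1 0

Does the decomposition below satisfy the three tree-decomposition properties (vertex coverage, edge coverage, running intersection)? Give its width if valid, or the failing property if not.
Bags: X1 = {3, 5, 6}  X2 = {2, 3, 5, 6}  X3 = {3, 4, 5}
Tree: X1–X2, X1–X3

No — vertex 1 appears in no bag.

A tree decomposition must satisfy three properties: every vertex lies in some bag; for every edge, both endpoints lie together in some bag; and for every vertex, the bags containing it form a connected subtree. Here vertex 1 appears in no bag, so the decomposition is invalid.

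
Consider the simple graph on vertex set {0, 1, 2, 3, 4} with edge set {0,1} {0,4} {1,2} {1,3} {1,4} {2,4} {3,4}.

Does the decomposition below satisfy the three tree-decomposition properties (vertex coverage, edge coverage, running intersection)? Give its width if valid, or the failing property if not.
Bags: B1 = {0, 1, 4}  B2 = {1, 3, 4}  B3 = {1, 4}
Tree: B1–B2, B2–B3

No — vertex 2 appears in no bag.

A tree decomposition must satisfy three properties: every vertex lies in some bag; for every edge, both endpoints lie together in some bag; and for every vertex, the bags containing it form a connected subtree. Here vertex 2 appears in no bag, so the decomposition is invalid.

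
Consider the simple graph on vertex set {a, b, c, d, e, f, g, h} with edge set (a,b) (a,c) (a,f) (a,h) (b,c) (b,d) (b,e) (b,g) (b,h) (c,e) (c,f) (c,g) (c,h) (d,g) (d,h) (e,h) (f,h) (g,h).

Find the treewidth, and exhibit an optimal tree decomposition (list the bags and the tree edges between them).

The largest bag has 4 vertices, giving width 3; this decomposition certifies tw(G) ≤ 3. Conversely, {a, c, f, h} is a clique of size 4, and the vertices of any clique must share a bag in every tree decomposition; so some bag has ≥ 4 vertices and tw(G) ≥ 3. Therefore the treewidth is 3.

Treewidth 3.
Bags: B1 = {b, c, g, h}  B2 = {a, b, c, h}  B3 = {a, c, f, h}  B4 = {b, c, e, h}  B5 = {b, d, g, h}
Tree: B1–B2, B2–B3, B1–B4, B1–B5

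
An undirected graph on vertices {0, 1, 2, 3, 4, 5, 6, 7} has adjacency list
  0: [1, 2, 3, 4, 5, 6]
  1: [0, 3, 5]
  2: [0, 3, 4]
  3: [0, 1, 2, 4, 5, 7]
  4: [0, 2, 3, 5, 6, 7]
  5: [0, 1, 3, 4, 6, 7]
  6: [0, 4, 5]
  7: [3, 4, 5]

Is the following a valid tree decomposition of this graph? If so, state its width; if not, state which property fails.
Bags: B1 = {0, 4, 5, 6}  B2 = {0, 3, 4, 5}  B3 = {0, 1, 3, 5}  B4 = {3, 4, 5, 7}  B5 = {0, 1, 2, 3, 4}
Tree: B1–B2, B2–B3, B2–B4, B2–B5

A tree decomposition must satisfy three properties: every vertex lies in some bag; for every edge, both endpoints lie together in some bag; and for every vertex, the bags containing it form a connected subtree. Here bags containing vertex 1 are not connected in the tree, so the decomposition is invalid.

No — bags containing vertex 1 are not connected in the tree.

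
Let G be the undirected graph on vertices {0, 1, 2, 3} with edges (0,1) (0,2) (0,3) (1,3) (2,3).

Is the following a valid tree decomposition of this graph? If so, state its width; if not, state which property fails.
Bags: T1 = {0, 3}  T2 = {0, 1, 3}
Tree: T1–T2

A tree decomposition must satisfy three properties: every vertex lies in some bag; for every edge, both endpoints lie together in some bag; and for every vertex, the bags containing it form a connected subtree. Here vertex 2 appears in no bag, so the decomposition is invalid.

No — vertex 2 appears in no bag.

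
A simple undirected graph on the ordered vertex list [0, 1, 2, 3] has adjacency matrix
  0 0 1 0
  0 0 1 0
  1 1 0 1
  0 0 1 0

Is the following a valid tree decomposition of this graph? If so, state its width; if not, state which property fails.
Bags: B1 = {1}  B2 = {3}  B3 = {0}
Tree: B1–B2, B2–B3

A tree decomposition must satisfy three properties: every vertex lies in some bag; for every edge, both endpoints lie together in some bag; and for every vertex, the bags containing it form a connected subtree. Here vertex 2 appears in no bag, so the decomposition is invalid.

No — vertex 2 appears in no bag.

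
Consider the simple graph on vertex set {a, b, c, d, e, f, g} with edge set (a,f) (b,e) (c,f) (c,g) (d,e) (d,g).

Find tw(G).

1

A width-1 tree decomposition is:
Bags: B1 = {a, f}  B2 = {c, f}  B3 = {c, g}  B4 = {d, g}  B5 = {d, e}  B6 = {b, e}
Tree: B1–B2, B2–B3, B3–B4, B4–B5, B5–B6
Each bag holds 2 vertices, so the decomposition has width 1, which upper-bounds the treewidth. G has an edge, so its treewidth is at least 1. Therefore the treewidth is 1.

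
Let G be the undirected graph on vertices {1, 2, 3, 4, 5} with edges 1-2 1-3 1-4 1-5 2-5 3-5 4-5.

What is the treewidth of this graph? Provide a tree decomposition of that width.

Treewidth 2.
One such decomposition:
Bags: B1 = {1, 3, 5}  B2 = {1, 4, 5}  B3 = {1, 2, 5}
Tree: B1–B2, B1–B3

The largest bag has 3 vertices, giving width 2; this decomposition certifies tw(G) ≤ 2. On the other hand G contains the 3-clique {1, 2, 5}. A clique must lie in a single bag of any decomposition, so no decomposition can have width below 2. The upper and lower bounds meet at 2, so that is the treewidth.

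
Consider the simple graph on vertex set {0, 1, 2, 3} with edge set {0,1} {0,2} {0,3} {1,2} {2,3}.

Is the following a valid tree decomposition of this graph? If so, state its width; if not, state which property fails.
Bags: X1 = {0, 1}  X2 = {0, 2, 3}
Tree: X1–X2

No — edge (2,1) lies in no bag.

A tree decomposition must satisfy three properties: every vertex lies in some bag; for every edge, both endpoints lie together in some bag; and for every vertex, the bags containing it form a connected subtree. Here edge (2,1) lies in no bag, so the decomposition is invalid.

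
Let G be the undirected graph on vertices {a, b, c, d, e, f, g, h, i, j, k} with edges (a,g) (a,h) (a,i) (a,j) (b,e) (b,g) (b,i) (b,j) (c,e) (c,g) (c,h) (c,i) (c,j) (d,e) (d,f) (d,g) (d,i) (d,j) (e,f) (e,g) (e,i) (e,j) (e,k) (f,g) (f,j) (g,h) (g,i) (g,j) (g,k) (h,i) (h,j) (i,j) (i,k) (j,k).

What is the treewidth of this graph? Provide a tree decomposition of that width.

Treewidth 4.
Bags: B1 = {c, g, h, i, j}  B2 = {c, e, g, i, j}  B3 = {b, e, g, i, j}  B4 = {e, g, i, j, k}  B5 = {a, g, h, i, j}  B6 = {d, e, g, i, j}  B7 = {d, e, f, g, j}
Tree: B1–B2, B2–B3, B3–B4, B1–B5, B2–B6, B6–B7

Every bag has size at most 5, so the width is 5 − 1 = 4 and tw(G) ≤ 4. For the lower bound, the 5 vertices {d, e, f, g, j} are pairwise adjacent, and any tree decomposition puts a clique entirely inside one bag — forcing width ≥ 4. Therefore the treewidth is 4.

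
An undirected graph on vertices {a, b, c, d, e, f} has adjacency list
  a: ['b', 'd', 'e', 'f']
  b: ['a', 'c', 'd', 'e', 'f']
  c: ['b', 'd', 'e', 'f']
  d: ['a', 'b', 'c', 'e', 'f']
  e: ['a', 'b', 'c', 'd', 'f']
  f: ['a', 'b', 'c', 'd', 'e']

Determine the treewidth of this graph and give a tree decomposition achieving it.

Each bag holds 5 vertices, so the decomposition has width 4, which upper-bounds the treewidth. For the lower bound, the 5 vertices {b, c, d, e, f} are pairwise adjacent, and any tree decomposition puts a clique entirely inside one bag — forcing width ≥ 4. Combining the bounds, tw(G) = 4.

Treewidth 4.
Bags: B1 = {a, b, d, e, f}  B2 = {b, c, d, e, f}
Tree: B1–B2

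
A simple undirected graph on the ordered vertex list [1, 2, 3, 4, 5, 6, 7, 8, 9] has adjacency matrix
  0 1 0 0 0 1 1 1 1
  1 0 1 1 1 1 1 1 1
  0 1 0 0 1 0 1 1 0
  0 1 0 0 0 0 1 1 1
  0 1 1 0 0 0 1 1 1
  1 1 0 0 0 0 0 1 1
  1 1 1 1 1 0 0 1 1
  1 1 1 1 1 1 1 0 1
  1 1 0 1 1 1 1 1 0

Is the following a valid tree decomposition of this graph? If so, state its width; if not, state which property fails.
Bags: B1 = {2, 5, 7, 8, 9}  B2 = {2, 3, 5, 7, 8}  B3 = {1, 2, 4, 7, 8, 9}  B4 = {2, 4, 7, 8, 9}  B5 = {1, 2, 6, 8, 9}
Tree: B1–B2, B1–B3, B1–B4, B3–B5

No — bags containing vertex 4 are not connected in the tree.

A tree decomposition must satisfy three properties: every vertex lies in some bag; for every edge, both endpoints lie together in some bag; and for every vertex, the bags containing it form a connected subtree. Here bags containing vertex 4 are not connected in the tree, so the decomposition is invalid.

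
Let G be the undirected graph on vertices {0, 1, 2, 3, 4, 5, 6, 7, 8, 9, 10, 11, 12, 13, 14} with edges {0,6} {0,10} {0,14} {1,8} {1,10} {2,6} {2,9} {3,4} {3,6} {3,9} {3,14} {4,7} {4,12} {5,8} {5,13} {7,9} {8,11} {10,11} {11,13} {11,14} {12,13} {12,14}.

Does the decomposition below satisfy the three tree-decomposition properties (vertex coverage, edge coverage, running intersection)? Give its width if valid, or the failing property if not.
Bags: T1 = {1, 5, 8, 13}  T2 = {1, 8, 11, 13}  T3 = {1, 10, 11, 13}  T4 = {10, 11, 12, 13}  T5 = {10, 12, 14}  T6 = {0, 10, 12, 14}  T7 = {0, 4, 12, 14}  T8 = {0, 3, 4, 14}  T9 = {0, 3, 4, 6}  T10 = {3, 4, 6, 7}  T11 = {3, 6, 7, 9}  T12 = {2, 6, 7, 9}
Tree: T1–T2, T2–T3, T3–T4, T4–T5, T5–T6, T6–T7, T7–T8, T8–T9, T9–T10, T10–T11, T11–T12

No — edge (11,14) lies in no bag.

A tree decomposition must satisfy three properties: every vertex lies in some bag; for every edge, both endpoints lie together in some bag; and for every vertex, the bags containing it form a connected subtree. Here edge (11,14) lies in no bag, so the decomposition is invalid.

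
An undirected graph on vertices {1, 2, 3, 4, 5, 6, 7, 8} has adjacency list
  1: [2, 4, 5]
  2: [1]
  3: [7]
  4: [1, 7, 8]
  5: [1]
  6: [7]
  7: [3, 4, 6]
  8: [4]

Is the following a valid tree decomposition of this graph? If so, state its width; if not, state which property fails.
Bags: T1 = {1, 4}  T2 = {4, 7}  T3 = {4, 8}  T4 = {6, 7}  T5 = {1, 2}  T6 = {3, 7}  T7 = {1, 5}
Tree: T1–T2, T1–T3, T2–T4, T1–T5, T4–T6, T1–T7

Yes; width 1.

Vertex coverage: the bags together contain {1, 2, 3, 4, 5, 6, 7, 8}, the full vertex set. Edge coverage: each edge of G has both endpoints in at least one bag. Running intersection: for every vertex, the bags containing it form a connected subtree. All three properties hold, so this is a valid tree decomposition of width max|bag| − 1 = 1, and hence tw(G) ≤ 1.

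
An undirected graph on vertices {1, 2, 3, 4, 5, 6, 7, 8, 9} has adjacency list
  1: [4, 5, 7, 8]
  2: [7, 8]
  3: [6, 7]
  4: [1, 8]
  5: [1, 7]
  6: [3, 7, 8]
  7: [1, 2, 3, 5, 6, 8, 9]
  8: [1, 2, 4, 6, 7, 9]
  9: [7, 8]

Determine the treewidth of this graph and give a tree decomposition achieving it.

Treewidth 2.
One such decomposition:
Bags: B1 = {6, 7, 8}  B2 = {1, 7, 8}  B3 = {7, 8, 9}  B4 = {1, 4, 8}  B5 = {2, 7, 8}  B6 = {3, 6, 7}  B7 = {1, 5, 7}
Tree: B1–B2, B1–B3, B2–B4, B3–B5, B1–B6, B2–B7

Each bag holds 3 vertices, so the decomposition has width 2, which upper-bounds the treewidth. Conversely, {1, 4, 8} is a clique of size 3, and the vertices of any clique must share a bag in every tree decomposition; so some bag has ≥ 3 vertices and tw(G) ≥ 2. The upper and lower bounds meet at 2, so that is the treewidth.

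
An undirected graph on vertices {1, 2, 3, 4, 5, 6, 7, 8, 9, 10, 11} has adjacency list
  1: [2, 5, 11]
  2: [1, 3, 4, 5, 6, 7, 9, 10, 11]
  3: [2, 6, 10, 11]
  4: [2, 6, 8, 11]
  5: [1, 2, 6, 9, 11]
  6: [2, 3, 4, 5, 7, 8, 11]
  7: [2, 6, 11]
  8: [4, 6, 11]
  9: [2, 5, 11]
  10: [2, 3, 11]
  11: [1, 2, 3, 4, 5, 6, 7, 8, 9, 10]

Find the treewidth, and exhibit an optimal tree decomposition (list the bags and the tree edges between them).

Each bag holds 4 vertices, so the decomposition has width 3, which upper-bounds the treewidth. Conversely, {4, 6, 8, 11} is a clique of size 4, and the vertices of any clique must share a bag in every tree decomposition; so some bag has ≥ 4 vertices and tw(G) ≥ 3. Therefore the treewidth is 3.

Treewidth 3.
One such decomposition:
Bags: B1 = {2, 4, 6, 11}  B2 = {2, 6, 7, 11}  B3 = {2, 5, 6, 11}  B4 = {4, 6, 8, 11}  B5 = {1, 2, 5, 11}  B6 = {2, 5, 9, 11}  B7 = {2, 3, 6, 11}  B8 = {2, 3, 10, 11}
Tree: B1–B2, B1–B3, B1–B4, B3–B5, B3–B6, B1–B7, B7–B8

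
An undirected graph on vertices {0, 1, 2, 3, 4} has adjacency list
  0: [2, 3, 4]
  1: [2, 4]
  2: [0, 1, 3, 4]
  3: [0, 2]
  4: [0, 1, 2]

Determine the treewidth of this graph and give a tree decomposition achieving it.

Treewidth 2.
One such decomposition:
Bags: B1 = {0, 2, 4}  B2 = {1, 2, 4}  B3 = {0, 2, 3}
Tree: B1–B2, B1–B3

Every bag has size at most 3, so the width is 3 − 1 = 2 and tw(G) ≤ 2. On the other hand G contains the 3-clique {0, 2, 3}. A clique must lie in a single bag of any decomposition, so no decomposition can have width below 2. Therefore the treewidth is 2.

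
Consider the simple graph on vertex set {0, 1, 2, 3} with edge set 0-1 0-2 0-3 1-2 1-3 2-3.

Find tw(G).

3

A width-3 tree decomposition is:
Bags: B1 = {0, 1, 2, 3}
Tree: (single bag)
A single bag containing all 4 vertices is trivially a valid decomposition of width 3. For the lower bound, the 4 vertices {0, 1, 2, 3} are pairwise adjacent, and any tree decomposition puts a clique entirely inside one bag — forcing width ≥ 3. The upper and lower bounds meet at 3, so that is the treewidth.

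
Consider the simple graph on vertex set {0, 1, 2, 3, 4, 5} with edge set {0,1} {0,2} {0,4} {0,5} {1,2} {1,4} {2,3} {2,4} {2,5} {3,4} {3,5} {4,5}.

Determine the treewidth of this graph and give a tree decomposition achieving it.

The largest bag has 4 vertices, giving width 3; this decomposition certifies tw(G) ≤ 3. For the lower bound, the 4 vertices {0, 1, 2, 4} are pairwise adjacent, and any tree decomposition puts a clique entirely inside one bag — forcing width ≥ 3. Therefore the treewidth is 3.

Treewidth 3.
One optimal decomposition is:
Bags: B1 = {0, 2, 4, 5}  B2 = {0, 1, 2, 4}  B3 = {2, 3, 4, 5}
Tree: B1–B2, B1–B3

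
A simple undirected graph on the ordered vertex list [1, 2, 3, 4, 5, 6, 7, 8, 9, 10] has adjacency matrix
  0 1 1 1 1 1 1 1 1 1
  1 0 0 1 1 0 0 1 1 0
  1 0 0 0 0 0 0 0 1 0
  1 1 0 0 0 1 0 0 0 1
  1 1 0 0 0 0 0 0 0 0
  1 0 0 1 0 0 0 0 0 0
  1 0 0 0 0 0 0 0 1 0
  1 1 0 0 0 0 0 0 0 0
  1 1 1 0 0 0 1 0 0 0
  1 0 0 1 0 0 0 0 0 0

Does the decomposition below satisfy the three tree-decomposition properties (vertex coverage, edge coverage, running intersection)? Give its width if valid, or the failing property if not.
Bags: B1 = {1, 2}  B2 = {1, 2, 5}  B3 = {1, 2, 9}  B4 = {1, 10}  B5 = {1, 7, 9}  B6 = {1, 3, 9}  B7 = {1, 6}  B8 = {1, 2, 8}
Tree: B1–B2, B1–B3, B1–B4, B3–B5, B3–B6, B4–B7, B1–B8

A tree decomposition must satisfy three properties: every vertex lies in some bag; for every edge, both endpoints lie together in some bag; and for every vertex, the bags containing it form a connected subtree. Here vertex 4 appears in no bag, so the decomposition is invalid.

No — vertex 4 appears in no bag.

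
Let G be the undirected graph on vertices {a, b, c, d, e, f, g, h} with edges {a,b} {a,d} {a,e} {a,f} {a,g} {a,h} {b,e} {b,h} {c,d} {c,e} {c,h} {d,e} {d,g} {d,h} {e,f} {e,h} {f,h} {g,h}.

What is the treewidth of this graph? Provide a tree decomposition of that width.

Each bag holds 4 vertices, so the decomposition has width 3, which upper-bounds the treewidth. Conversely, {c, d, e, h} is a clique of size 4, and the vertices of any clique must share a bag in every tree decomposition; so some bag has ≥ 4 vertices and tw(G) ≥ 3. Therefore the treewidth is 3.

Treewidth 3.
Bags: B1 = {a, e, f, h}  B2 = {a, d, e, h}  B3 = {a, b, e, h}  B4 = {a, d, g, h}  B5 = {c, d, e, h}
Tree: B1–B2, B2–B3, B2–B4, B2–B5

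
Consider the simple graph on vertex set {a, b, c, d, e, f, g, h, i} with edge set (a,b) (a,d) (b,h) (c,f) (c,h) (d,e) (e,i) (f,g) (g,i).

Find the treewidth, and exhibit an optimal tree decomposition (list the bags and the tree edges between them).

Each bag holds 3 vertices, so the decomposition has width 2, which upper-bounds the treewidth. The edges b–h–c–f–g–i–e–d–a–b form a cycle, so G is not a tree and its treewidth is at least 2. Hence tw(G) = 2 exactly.

Treewidth 2.
Bags: B1 = {b, c, h}  B2 = {b, c, f}  B3 = {b, f, g}  B4 = {b, g, i}  B5 = {b, e, i}  B6 = {b, d, e}  B7 = {a, b, d}
Tree: B1–B2, B2–B3, B3–B4, B4–B5, B5–B6, B6–B7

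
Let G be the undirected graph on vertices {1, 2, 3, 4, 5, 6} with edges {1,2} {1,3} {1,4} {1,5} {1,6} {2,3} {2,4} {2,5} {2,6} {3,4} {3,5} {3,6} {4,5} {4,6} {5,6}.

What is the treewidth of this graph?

A width-5 tree decomposition is:
Bags: B1 = {1, 2, 3, 4, 5, 6}
Tree: (single bag)
With just one bag of size 6, the width is 6 − 1 = 5, so tw(G) ≤ 5. On the other hand G contains the 6-clique {1, 2, 3, 4, 5, 6}. A clique must lie in a single bag of any decomposition, so no decomposition can have width below 5. The upper and lower bounds meet at 5, so that is the treewidth.

5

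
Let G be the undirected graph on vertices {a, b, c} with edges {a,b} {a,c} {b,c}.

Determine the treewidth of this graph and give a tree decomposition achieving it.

A single bag containing all 3 vertices is trivially a valid decomposition of width 2. For the lower bound, the 3 vertices {a, b, c} are pairwise adjacent, and any tree decomposition puts a clique entirely inside one bag — forcing width ≥ 2. Combining the bounds, tw(G) = 2.

Treewidth 2.
Bags: B1 = {a, b, c}
Tree: (single bag)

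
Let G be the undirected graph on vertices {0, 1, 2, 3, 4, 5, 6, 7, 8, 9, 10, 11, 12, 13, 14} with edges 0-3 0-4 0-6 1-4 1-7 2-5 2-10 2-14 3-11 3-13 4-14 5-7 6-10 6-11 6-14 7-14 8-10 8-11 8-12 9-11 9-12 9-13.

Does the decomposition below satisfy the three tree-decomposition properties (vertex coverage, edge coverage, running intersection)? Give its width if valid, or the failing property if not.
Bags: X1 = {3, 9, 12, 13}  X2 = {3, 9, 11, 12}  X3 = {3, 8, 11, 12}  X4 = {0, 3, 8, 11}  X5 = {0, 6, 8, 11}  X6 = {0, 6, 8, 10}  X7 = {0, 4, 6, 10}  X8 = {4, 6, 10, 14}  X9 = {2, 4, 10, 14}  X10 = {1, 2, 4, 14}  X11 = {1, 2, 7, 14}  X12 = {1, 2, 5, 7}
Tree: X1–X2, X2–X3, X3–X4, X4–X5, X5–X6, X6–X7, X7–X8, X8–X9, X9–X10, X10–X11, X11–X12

Yes; width 3.

Vertex coverage: the bags together contain {0, 1, 2, 3, 4, 5, 6, 7, 8, 9, 10, 11, 12, 13, 14}, the full vertex set. Edge coverage: each edge of G has both endpoints in at least one bag. Running intersection: for every vertex, the bags containing it form a connected subtree. All three properties hold, so this is a valid tree decomposition of width max|bag| − 1 = 3, and hence tw(G) ≤ 3.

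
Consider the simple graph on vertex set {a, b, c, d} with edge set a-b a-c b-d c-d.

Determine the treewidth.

2

A width-2 tree decomposition is:
Bags: B1 = {b, c, d}  B2 = {a, b, c}
Tree: B1–B2
Every bag has size at most 3, so the width is 3 − 1 = 2 and tw(G) ≤ 2. The edges b–d–c–a–b form a cycle, so G is not a tree and its treewidth is at least 2. Therefore the treewidth is 2.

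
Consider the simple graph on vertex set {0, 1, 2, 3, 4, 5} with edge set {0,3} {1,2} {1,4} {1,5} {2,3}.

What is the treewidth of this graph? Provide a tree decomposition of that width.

Treewidth 1.
One such decomposition:
Bags: B1 = {1, 2}  B2 = {1, 5}  B3 = {2, 3}  B4 = {1, 4}  B5 = {0, 3}
Tree: B1–B2, B1–B3, B2–B4, B3–B5

The largest bag has 2 vertices, giving width 1; this decomposition certifies tw(G) ≤ 1. Since G has at least one edge (e.g. 2–1), it is not an edgeless graph, so tw(G) ≥ 1. Therefore the treewidth is 1.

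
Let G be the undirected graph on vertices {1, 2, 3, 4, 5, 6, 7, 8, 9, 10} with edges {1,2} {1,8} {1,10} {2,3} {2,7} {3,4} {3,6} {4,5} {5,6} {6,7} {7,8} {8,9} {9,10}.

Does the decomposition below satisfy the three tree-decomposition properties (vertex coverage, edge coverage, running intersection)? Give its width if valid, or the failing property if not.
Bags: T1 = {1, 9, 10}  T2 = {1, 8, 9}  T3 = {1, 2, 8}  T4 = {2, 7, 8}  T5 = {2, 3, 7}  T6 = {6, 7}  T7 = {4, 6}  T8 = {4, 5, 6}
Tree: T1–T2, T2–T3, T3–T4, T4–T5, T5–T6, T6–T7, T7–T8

A tree decomposition must satisfy three properties: every vertex lies in some bag; for every edge, both endpoints lie together in some bag; and for every vertex, the bags containing it form a connected subtree. Here edge (3,6) lies in no bag, so the decomposition is invalid.

No — edge (3,6) lies in no bag.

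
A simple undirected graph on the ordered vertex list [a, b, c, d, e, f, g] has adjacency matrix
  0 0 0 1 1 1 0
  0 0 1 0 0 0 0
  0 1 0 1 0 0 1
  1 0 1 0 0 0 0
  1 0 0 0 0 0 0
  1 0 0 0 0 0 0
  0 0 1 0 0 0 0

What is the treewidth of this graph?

A width-1 tree decomposition is:
Bags: B1 = {a, d}  B2 = {c, d}  B3 = {a, e}  B4 = {c, g}  B5 = {a, f}  B6 = {b, c}
Tree: B1–B2, B1–B3, B2–B4, B3–B5, B4–B6
The largest bag has 2 vertices, giving width 1; this decomposition certifies tw(G) ≤ 1. G has an edge, so its treewidth is at least 1. Therefore the treewidth is 1.

1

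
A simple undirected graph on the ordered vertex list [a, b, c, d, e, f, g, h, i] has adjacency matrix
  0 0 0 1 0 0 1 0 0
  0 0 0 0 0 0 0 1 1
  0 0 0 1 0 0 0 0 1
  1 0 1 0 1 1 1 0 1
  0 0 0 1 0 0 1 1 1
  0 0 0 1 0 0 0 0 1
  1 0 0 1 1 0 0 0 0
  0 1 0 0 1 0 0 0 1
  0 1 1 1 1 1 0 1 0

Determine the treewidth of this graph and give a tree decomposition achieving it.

Treewidth 2.
Bags: B1 = {d, e, i}  B2 = {c, d, i}  B3 = {d, e, g}  B4 = {e, h, i}  B5 = {d, f, i}  B6 = {b, h, i}  B7 = {a, d, g}
Tree: B1–B2, B1–B3, B1–B4, B2–B5, B4–B6, B3–B7

The largest bag has 3 vertices, giving width 2; this decomposition certifies tw(G) ≤ 2. For the lower bound, the 3 vertices {d, e, g} are pairwise adjacent, and any tree decomposition puts a clique entirely inside one bag — forcing width ≥ 2. Therefore the treewidth is 2.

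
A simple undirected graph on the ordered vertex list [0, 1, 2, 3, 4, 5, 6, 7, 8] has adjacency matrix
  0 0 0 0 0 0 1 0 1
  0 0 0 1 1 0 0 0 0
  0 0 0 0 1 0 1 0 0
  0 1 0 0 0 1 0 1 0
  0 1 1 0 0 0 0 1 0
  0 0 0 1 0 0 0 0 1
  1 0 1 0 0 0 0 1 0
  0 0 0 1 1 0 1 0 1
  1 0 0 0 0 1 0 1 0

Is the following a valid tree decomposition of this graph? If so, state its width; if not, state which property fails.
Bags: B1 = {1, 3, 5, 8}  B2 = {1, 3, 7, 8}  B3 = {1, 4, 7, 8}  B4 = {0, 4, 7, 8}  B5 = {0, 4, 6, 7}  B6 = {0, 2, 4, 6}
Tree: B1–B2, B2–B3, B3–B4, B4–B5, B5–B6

Yes; width 3.

Every vertex of G appears in some bag (union = {0, 1, 2, 3, 4, 5, 6, 7, 8}); every edge is covered by a bag; and for each vertex v the set of bags containing v is connected in the bag tree. The decomposition is therefore valid. The largest bag has 4 vertices, so the width is 3.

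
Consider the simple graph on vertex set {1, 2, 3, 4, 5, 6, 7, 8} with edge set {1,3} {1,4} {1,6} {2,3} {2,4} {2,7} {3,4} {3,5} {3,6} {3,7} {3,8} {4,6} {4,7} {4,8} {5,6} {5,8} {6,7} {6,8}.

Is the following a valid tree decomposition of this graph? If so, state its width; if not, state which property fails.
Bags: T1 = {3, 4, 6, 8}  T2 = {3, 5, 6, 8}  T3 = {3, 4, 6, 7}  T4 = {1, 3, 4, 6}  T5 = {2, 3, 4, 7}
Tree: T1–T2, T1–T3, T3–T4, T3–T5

Every vertex of G appears in some bag (union = {1, 2, 3, 4, 5, 6, 7, 8}); every edge is covered by a bag; and for each vertex v the set of bags containing v is connected in the bag tree. The decomposition is therefore valid. The largest bag has 4 vertices, so the width is 3.

Yes; width 3.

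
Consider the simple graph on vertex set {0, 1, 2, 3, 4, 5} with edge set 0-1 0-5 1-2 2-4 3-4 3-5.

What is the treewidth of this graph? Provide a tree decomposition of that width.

Treewidth 2.
One such decomposition:
Bags: B1 = {3, 4, 5}  B2 = {0, 4, 5}  B3 = {0, 1, 4}  B4 = {1, 2, 4}
Tree: B1–B2, B2–B3, B3–B4

The largest bag has 3 vertices, giving width 2; this decomposition certifies tw(G) ≤ 2. Since 4–3–5–0–1–2–4 is a cycle in G, G is not acyclic. Forests are exactly the graphs of treewidth ≤ 1, so tw(G) ≥ 2. The upper and lower bounds meet at 2, so that is the treewidth.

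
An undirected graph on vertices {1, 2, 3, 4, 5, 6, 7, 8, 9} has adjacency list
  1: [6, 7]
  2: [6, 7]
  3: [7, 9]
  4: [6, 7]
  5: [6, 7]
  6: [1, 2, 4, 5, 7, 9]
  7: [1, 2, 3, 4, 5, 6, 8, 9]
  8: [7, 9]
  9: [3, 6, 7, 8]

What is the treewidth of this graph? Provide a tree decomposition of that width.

The largest bag has 3 vertices, giving width 2; this decomposition certifies tw(G) ≤ 2. Conversely, {7, 8, 9} is a clique of size 3, and the vertices of any clique must share a bag in every tree decomposition; so some bag has ≥ 3 vertices and tw(G) ≥ 2. The upper and lower bounds meet at 2, so that is the treewidth.

Treewidth 2.
Bags: B1 = {5, 6, 7}  B2 = {6, 7, 9}  B3 = {1, 6, 7}  B4 = {2, 6, 7}  B5 = {3, 7, 9}  B6 = {7, 8, 9}  B7 = {4, 6, 7}
Tree: B1–B2, B1–B3, B3–B4, B2–B5, B2–B6, B4–B7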